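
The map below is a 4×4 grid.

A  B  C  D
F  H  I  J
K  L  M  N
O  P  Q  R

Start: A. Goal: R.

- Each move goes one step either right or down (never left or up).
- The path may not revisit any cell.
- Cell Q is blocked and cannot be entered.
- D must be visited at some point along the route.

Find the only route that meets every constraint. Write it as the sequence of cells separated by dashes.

Moves only go right or down, so the column and row indices never decrease.
Route from A: right 3 to D, down 3 to R — 6 moves in all.
Check: all required cells visited.

A - B - C - D - J - N - R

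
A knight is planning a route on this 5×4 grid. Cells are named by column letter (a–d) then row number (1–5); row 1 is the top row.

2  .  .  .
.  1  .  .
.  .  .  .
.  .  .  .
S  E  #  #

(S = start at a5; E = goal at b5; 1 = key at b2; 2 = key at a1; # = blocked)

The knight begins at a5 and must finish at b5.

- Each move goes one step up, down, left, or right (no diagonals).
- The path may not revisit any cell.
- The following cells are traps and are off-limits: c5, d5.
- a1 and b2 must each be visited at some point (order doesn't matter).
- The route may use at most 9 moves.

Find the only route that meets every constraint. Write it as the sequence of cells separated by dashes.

a5 - a4 - a3 - a2 - a1 - b1 - b2 - b3 - b4 - b5

The 9-move cap with required stops at a1, b2 leaves no slack for detours.
Route from a5: up 4 to a1, right 1 to b1, down 4 to b5 — 9 moves in all.
Check: all required cells visited; 9 ≤ 9 moves.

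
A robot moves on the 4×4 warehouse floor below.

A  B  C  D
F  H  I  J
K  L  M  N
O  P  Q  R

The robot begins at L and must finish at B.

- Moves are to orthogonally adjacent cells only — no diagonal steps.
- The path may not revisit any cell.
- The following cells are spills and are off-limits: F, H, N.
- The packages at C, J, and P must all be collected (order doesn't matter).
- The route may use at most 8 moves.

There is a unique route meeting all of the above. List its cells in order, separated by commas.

Any route must reach C, J, and P and still end at B within 8 moves, so the order of the required stops is forced.
Route from L: down 1 to P, right 1 to Q, up 2 to I, right 1 to J, up 1 to D, left 2 to B — 8 moves in all.
Check: all required cells visited; 8 ≤ 8 moves.

L, P, Q, M, I, J, D, C, B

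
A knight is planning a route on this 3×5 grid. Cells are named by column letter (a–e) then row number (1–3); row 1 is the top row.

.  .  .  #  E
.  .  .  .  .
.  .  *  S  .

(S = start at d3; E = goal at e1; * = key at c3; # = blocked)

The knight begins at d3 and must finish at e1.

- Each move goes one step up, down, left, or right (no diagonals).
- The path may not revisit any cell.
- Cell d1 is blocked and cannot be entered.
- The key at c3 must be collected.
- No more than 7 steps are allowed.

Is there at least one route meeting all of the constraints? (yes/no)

One route that works: d3 → c3 → c2 → d2 → e2 → e1.

yes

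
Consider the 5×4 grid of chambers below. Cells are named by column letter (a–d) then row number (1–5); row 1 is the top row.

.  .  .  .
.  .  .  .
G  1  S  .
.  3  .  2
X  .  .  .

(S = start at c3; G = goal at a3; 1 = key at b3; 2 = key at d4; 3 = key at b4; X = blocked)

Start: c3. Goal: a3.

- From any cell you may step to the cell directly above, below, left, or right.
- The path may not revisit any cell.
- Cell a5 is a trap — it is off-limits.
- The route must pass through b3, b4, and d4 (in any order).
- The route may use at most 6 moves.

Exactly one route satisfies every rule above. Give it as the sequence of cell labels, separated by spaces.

c3 d3 d4 c4 b4 b3 a3

The budget equals the shortest possible length, so every move has to be on a shortest route through the required cells.
Route from c3: right 1 to d3, down 1 to d4, left 2 to b4, up 1 to b3, left 1 to a3 — 6 moves in all.
Check: all required cells visited; 6 ≤ 6 moves.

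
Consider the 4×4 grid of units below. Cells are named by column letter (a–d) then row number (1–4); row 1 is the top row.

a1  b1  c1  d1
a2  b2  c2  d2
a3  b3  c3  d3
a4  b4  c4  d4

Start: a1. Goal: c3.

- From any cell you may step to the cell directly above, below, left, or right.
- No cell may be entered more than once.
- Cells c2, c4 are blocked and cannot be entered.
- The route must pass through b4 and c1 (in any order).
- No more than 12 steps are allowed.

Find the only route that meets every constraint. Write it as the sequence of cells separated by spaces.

a1 a2 a3 a4 b4 b3 b2 b1 c1 d1 d2 d3 c3

The 12-move cap with required stops at b4, c1 leaves no slack for detours.
Route from a1: 3× down (reaching a4), right to b4, 3× up (reaching b1), 2× right (reaching d1), 2× down (reaching d3), left to c3 — 12 moves in all.
Check: all required cells visited; 12 ≤ 12 moves.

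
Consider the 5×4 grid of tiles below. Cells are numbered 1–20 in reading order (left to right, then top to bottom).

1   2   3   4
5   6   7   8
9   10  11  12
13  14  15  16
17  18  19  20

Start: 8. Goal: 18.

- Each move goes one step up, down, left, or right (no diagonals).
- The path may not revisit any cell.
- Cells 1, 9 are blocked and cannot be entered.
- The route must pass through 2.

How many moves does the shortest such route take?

7

Any route passes through 2 somewhere between 8 and 18. Summing Manhattan distances along the two legs (8 → 2 → 18) gives a lower bound of 3 + 4 = 7 moves.
A route of 7 moves achieves this: 8 → 4 → 3 → 2 → 6 → 10 → 14 → 18.
Since 7 matches the lower bound, it is optimal.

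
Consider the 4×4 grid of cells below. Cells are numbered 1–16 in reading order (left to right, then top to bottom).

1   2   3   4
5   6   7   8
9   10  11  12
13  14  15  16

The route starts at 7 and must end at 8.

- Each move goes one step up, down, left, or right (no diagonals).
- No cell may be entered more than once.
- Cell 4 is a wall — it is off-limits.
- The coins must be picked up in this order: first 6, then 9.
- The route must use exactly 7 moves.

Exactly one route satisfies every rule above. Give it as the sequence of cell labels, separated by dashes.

The waypoints must appear in the order 6, 9, with no cell reused.
Route from 7: 2× left (reaching 5), down to 9, 3× right (reaching 12), up to 8 — 7 moves in all.
Check: order respected (6 at step 1, 9 at step 3); 7 moves as required.

7 - 6 - 5 - 9 - 10 - 11 - 12 - 8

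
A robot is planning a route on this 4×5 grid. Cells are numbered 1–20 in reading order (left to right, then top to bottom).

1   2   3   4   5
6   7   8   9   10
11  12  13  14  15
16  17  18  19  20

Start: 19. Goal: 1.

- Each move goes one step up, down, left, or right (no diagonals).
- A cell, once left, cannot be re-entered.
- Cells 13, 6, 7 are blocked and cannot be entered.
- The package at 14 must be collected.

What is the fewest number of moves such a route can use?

6

Any route passes through 14 somewhere between 19 and 1. Summing Manhattan distances along the two legs (19 → 14 → 1) gives a lower bound of 1 + 5 = 6 moves.
A route of 6 moves achieves this: 19 → 14 → 9 → 4 → 3 → 2 → 1.
Since 6 matches the lower bound, it is optimal.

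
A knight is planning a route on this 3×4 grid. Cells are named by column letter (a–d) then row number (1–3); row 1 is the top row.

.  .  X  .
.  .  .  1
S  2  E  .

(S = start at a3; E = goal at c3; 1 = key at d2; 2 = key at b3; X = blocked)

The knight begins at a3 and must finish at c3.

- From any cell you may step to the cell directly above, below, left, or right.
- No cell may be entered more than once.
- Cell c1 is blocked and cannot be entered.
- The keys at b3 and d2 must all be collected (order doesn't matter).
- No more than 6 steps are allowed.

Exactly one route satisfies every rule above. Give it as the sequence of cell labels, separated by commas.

The budget equals the shortest possible length, so every move has to be on a shortest route through the required cells.
Route from a3: right 1 to b3, up 1 to b2, right 2 to d2, down 1 to d3, left 1 to c3 — 6 moves in all.
Check: all required cells visited; 6 ≤ 6 moves.

a3, b3, b2, c2, d2, d3, c3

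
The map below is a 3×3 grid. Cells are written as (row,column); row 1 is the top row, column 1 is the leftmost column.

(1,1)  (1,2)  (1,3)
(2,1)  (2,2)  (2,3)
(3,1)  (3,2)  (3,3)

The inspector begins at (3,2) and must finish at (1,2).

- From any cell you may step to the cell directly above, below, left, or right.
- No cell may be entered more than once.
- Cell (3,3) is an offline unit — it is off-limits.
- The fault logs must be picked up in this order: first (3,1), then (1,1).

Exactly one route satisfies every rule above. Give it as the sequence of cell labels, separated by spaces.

The waypoints must appear in the order (3,1), (1,1), with no cell reused.
Route from (3,2): left 1 to (3,1), up 2 to (1,1), right 1 to (1,2) — 4 moves in all.
Check: order respected ((3,1) at step 1, (1,1) at step 3).

(3,2) (3,1) (2,1) (1,1) (1,2)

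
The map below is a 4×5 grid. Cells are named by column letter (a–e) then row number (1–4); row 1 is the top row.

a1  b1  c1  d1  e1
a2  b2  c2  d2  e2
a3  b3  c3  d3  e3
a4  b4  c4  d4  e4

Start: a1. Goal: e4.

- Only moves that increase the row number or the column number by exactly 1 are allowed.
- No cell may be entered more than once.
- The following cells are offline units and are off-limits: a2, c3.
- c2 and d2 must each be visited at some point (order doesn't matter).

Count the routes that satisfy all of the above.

A right/down-only route from a1 to e4 makes exactly 3 down-moves and 4 right-moves in some order.
With no other constraints that would be C(7,3) = 35 routes.
A monotone route can only reach the required cells in the order c2, d2, so split there and multiply the segment counts (each segment already excludes blocked cells): a1→c2: 2; c2→d2: 1; d2→e4: 3; product = 6.
That gives 6 routes.

6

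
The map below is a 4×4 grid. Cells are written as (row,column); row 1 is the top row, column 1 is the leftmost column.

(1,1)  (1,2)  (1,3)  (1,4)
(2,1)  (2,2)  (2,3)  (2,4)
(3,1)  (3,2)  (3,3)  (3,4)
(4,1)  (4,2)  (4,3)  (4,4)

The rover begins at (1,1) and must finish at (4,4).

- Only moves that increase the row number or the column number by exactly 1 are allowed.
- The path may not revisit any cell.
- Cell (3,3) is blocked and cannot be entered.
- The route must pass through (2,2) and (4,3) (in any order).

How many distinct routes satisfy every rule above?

2

A right/down-only route from (1,1) to (4,4) makes exactly 3 down-moves and 3 right-moves in some order.
With no other constraints that would be C(6,3) = 20 routes.
A monotone route can only reach the required cells in the order (2,2), (4,3), so split there and multiply the segment counts (each segment already excludes blocked cells): (1,1)→(2,2): 2; (2,2)→(4,3): 1; (4,3)→(4,4): 1; product = 2.
That gives 2 routes.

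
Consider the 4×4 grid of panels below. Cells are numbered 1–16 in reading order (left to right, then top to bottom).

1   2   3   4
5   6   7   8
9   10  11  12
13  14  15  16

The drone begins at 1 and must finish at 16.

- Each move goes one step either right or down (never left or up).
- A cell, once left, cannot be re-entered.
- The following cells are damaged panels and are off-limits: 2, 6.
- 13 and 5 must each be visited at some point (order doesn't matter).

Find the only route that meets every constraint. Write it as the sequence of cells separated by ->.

Moves only go right or down, so the column and row indices never decrease.
Route from 1: 3× down (reaching 13), 3× right (reaching 16) — 6 moves in all.
Check: all required cells visited.

1 -> 5 -> 9 -> 13 -> 14 -> 15 -> 16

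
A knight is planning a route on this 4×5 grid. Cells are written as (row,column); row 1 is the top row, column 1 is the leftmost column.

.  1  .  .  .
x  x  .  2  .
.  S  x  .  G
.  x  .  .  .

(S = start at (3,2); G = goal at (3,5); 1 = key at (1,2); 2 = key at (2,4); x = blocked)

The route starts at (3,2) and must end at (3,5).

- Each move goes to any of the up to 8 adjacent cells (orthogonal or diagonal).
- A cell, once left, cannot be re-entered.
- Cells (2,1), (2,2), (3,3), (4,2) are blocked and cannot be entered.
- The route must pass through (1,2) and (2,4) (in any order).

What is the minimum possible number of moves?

5

Any route passes through (1,2) and (2,4) in some order between (3,2) and (3,5). Summing Chebyshev distances along each leg and taking the cheapest ordering ((3,2) → (1,2) → (2,4) → (3,5)) gives a lower bound of 2 + 2 + 1 = 5 moves.
A route of 5 moves achieves this: (3,2) → (2,3) → (1,2) → (1,3) → (2,4) → (3,5).
Since 5 matches the lower bound, it is optimal.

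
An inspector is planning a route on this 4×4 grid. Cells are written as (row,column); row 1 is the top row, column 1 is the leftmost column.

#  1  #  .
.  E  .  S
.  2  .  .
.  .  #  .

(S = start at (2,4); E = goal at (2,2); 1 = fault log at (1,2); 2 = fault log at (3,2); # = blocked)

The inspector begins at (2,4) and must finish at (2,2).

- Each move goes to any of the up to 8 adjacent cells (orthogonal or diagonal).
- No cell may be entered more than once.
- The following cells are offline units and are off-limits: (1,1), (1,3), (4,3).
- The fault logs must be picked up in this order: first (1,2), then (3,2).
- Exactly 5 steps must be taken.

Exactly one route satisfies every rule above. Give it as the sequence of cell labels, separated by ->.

(2,4) -> (2,3) -> (1,2) -> (2,1) -> (3,2) -> (2,2)

The waypoints must appear in the order (1,2), (3,2), with no cell reused.
Route from (2,4): left to (2,3), up-left to (1,2), down-left to (2,1), down-right to (3,2), up to (2,2) — 5 moves in all.
Check: order respected (1 at step 2, 2 at step 4); 5 moves as required.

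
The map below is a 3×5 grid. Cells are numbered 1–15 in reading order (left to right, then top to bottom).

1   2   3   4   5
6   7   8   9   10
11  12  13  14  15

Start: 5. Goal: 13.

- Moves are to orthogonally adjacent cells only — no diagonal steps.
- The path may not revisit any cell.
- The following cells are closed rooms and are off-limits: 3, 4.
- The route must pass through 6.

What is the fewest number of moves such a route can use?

Any route passes through 6 somewhere between 5 and 13. Summing Manhattan distances along the two legs (5 → 6 → 13) gives a lower bound of 5 + 3 = 8 moves.
A route of 8 moves achieves this: 5 → 10 → 9 → 8 → 7 → 6 → 11 → 12 → 13.
Since 8 matches the lower bound, it is optimal.

8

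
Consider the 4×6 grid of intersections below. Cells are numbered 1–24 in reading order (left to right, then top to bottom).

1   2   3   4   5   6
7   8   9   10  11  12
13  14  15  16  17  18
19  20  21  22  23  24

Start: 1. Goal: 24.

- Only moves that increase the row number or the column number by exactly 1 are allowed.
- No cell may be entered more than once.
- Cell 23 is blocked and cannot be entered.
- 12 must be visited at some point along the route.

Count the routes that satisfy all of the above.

A right/down-only route from 1 to 24 makes exactly 3 down-moves and 5 right-moves in some order.
With no other constraints that would be C(8,3) = 56 routes.
Split at 12 and multiply the segment counts (each segment already excludes blocked cells): 1→12: 6; 12→24: 1; product = 6.
That gives 6 routes.

6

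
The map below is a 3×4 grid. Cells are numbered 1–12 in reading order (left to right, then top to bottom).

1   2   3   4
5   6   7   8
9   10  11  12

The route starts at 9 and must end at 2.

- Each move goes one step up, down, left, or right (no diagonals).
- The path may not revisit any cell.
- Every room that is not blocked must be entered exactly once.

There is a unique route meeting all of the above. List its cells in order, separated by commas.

Need to visit all 12 open cells exactly once, starting at 9 and ending at 2.
Cell 4 has only two open neighbours (8 and 3), so the path must pass straight through it: one of those is the cell it's entered from and the other is where it exits.
Route from 9: 3× right (reaching 12), 2× up (reaching 4), left to 3, down to 7, 2× left (reaching 5), up to 1, right to 2 — 11 moves in all.
Check: all 12 open cells covered.

9, 10, 11, 12, 8, 4, 3, 7, 6, 5, 1, 2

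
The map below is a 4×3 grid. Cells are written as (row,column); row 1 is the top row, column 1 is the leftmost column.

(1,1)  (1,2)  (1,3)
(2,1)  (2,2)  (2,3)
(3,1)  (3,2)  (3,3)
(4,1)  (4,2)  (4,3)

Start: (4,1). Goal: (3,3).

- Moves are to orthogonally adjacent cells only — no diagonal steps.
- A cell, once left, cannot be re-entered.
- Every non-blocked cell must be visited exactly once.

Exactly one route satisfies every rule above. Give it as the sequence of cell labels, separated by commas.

(4,1), (3,1), (2,1), (1,1), (1,2), (1,3), (2,3), (2,2), (3,2), (4,2), (4,3), (3,3)

Need to visit all 12 open cells exactly once, starting at (4,1) and ending at (3,3).
Cell (1,3) has only two open neighbours ((2,3) and (1,2)), so the path must pass straight through it: one of those is the cell it's entered from and the other is where it exits.
Route from (4,1): up 3 to (1,1), right 2 to (1,3), down 1 to (2,3), left 1 to (2,2), down 2 to (4,2), right 1 to (4,3), up 1 to (3,3) — 11 moves in all.
Check: all 12 open cells covered.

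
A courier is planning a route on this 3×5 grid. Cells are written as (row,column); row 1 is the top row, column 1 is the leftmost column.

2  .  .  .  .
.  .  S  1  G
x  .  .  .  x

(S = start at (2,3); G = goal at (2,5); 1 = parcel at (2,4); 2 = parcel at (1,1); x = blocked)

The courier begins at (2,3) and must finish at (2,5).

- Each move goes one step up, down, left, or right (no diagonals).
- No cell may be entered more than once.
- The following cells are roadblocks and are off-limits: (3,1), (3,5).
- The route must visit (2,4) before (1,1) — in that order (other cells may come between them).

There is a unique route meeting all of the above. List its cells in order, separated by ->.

The waypoints must appear in the order (2,4), (1,1), with no cell reused.
Route from (2,3): right 1 to (2,4), down 1 to (3,4), left 2 to (3,2), up 1 to (2,2), left 1 to (2,1), up 1 to (1,1), right 4 to (1,5), down 1 to (2,5) — 12 moves in all.
Check: order respected (1 at step 1, 2 at step 7).

(2,3) -> (2,4) -> (3,4) -> (3,3) -> (3,2) -> (2,2) -> (2,1) -> (1,1) -> (1,2) -> (1,3) -> (1,4) -> (1,5) -> (2,5)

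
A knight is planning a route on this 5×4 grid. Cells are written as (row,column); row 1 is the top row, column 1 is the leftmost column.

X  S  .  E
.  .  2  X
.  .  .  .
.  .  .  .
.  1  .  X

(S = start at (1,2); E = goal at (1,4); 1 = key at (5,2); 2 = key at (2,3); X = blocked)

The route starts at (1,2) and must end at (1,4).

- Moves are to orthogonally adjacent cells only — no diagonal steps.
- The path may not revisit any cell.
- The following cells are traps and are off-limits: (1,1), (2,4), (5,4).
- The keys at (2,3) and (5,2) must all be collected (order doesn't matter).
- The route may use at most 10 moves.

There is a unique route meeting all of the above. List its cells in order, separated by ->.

The budget equals the shortest possible length, so every move has to be on a shortest route through the required cells.
Route from (1,2): down 4 to (5,2), right 1 to (5,3), up 4 to (1,3), right 1 to (1,4) — 10 moves in all.
Check: all required cells visited; 10 ≤ 10 moves.

(1,2) -> (2,2) -> (3,2) -> (4,2) -> (5,2) -> (5,3) -> (4,3) -> (3,3) -> (2,3) -> (1,3) -> (1,4)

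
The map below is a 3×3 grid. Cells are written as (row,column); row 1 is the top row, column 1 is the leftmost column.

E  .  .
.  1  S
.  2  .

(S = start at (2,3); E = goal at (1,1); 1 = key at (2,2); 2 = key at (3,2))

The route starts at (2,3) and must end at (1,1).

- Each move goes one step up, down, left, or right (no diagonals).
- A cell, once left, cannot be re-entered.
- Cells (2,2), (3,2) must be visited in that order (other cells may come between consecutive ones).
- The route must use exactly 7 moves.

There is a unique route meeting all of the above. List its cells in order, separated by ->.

(2,3) -> (1,3) -> (1,2) -> (2,2) -> (3,2) -> (3,1) -> (2,1) -> (1,1)

The waypoints must appear in the order (2,2), (3,2), with no cell reused.
Route from (2,3): up 1 to (1,3), left 1 to (1,2), down 2 to (3,2), left 1 to (3,1), up 2 to (1,1) — 7 moves in all.
Check: order respected (1 at step 3, 2 at step 4); 7 moves as required.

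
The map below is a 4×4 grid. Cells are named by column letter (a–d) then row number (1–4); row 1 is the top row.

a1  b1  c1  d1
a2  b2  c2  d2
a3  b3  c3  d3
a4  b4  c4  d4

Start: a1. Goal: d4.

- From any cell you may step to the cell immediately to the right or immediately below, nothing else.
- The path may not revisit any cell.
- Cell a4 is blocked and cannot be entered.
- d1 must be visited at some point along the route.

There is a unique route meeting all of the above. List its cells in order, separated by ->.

a1 -> b1 -> c1 -> d1 -> d2 -> d3 -> d4

Moves only go right or down, so the column and row indices never decrease.
Route from a1: 3× right (reaching d1), 3× down (reaching d4) — 6 moves in all.
Check: all required cells visited.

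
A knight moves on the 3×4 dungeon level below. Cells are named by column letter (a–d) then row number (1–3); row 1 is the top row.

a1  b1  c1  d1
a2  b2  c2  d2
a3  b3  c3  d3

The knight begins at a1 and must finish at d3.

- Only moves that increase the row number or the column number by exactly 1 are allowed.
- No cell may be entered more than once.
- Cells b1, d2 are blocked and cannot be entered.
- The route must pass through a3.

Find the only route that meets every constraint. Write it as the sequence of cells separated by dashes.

a1 - a2 - a3 - b3 - c3 - d3

Moves only go right or down, so the column and row indices never decrease.
Route from a1: 2× down (reaching a3), 3× right (reaching d3) — 5 moves in all.
Check: all required cells visited.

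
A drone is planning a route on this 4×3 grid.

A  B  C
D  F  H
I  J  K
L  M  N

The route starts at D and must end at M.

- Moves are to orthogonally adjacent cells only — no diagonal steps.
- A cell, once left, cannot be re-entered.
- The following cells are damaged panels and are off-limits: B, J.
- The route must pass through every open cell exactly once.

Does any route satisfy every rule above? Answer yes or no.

no

Cell A has only one open neighbour but is neither the start nor the goal, so a Hamiltonian route would have to both enter and leave it through the same neighbour — impossible without revisiting.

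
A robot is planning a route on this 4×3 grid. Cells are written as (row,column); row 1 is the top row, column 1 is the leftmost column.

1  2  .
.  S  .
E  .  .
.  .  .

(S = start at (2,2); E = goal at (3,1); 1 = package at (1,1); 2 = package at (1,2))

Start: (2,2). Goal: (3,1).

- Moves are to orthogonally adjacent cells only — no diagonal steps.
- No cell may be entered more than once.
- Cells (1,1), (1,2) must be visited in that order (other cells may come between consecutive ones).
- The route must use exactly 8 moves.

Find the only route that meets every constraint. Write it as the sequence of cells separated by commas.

(2,2), (2,1), (1,1), (1,2), (1,3), (2,3), (3,3), (3,2), (3,1)

The waypoints must appear in the order (1,1), (1,2), with no cell reused.
Route from (2,2): left to (2,1), up to (1,1), 2× right (reaching (1,3)), 2× down (reaching (3,3)), 2× left (reaching (3,1)) — 8 moves in all.
Check: order respected (1 at step 2, 2 at step 3); 8 moves as required.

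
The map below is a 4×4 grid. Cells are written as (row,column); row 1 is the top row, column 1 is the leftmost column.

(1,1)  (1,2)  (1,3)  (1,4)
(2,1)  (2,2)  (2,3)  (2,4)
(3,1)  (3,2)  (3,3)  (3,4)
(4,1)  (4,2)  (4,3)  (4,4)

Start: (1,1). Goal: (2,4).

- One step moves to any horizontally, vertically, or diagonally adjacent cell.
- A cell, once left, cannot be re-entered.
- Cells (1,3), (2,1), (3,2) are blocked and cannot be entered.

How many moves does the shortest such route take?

With diagonal moves allowed, the Chebyshev distance max(|Δrow|,|Δcol|) from (1,1) to (2,4) is 3, so at least 3 moves are needed.
A route of 3 moves achieves this: (1,1) → (1,2) → (2,3) → (2,4).
Since 3 matches the lower bound, it is optimal.

3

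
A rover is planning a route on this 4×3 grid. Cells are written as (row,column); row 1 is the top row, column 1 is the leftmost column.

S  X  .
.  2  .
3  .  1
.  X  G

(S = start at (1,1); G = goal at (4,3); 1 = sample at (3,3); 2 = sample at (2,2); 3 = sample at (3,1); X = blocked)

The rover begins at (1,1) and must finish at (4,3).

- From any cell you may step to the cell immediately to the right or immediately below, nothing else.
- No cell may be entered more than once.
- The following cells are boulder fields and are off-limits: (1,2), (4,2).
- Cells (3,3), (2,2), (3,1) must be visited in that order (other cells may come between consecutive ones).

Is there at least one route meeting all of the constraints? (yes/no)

no

(2,2) lies above (3,3), so going from (3,3) to (2,2) would need an upward move — but moves only go right/down, so (3,3) cannot be visited before (2,2).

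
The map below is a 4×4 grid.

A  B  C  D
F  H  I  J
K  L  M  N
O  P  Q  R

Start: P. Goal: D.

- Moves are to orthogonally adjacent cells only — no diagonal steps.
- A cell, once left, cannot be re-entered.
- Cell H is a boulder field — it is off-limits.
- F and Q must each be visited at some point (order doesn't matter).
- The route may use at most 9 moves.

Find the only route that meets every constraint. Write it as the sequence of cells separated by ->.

P -> Q -> M -> L -> K -> F -> A -> B -> C -> D

The budget equals the shortest possible length, so every move has to be on a shortest route through the required cells.
Route from P: right to Q, up to M, 2× left (reaching K), 2× up (reaching A), 3× right (reaching D) — 9 moves in all.
Check: all required cells visited; 9 ≤ 9 moves.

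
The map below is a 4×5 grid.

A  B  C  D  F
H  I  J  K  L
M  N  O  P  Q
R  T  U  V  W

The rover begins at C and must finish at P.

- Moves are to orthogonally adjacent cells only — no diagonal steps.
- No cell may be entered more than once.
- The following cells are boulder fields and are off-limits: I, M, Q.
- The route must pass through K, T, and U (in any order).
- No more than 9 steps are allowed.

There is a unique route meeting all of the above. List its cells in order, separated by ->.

The budget equals the shortest possible length, so every move has to be on a shortest route through the required cells.
Route from C: right 1 to D, down 1 to K, left 1 to J, down 1 to O, left 1 to N, down 1 to T, right 2 to V, up 1 to P — 9 moves in all.
Check: all required cells visited; 9 ≤ 9 moves.

C -> D -> K -> J -> O -> N -> T -> U -> V -> P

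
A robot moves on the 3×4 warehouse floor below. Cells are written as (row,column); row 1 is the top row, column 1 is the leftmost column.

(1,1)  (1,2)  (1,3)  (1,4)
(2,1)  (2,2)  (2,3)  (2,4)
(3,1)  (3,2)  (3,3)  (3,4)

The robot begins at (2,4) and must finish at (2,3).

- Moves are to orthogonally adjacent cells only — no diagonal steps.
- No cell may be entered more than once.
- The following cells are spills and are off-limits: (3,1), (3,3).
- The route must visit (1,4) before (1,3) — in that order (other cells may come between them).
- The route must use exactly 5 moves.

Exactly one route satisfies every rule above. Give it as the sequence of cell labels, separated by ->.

(2,4) -> (1,4) -> (1,3) -> (1,2) -> (2,2) -> (2,3)

The waypoints must appear in the order (1,4), (1,3), with no cell reused.
Route from (2,4): up to (1,4), 2× left (reaching (1,2)), down to (2,2), right to (2,3) — 5 moves in all.
Check: order respected ((1,4) at step 1, (1,3) at step 2); 5 moves as required.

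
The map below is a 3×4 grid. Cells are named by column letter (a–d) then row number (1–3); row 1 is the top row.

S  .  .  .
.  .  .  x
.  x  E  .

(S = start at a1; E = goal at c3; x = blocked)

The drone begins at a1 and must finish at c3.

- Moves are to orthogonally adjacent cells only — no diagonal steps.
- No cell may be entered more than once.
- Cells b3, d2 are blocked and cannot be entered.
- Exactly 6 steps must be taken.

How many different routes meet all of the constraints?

1

Need simple routes of exactly 6 moves from a1 to c3 (Manhattan distance 4, so 1 moves are spent on a detour and 1 undoing it).
Enumerating: a1 a2 b2 b1 c1 c2 c3.
That gives 1 route.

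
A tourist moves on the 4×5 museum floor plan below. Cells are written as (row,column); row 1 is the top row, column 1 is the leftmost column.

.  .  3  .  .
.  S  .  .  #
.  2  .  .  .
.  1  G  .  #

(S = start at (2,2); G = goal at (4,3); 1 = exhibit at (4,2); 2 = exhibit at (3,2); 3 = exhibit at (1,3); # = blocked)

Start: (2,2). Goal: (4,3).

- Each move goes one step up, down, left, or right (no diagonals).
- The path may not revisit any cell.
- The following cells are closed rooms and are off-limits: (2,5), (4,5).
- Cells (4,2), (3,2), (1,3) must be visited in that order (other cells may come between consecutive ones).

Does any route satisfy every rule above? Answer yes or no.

One route that works: (2,2) → (2,1) → (3,1) → (4,1) → (4,2) → (3,2) → (3,3) → (2,3) → (1,3) → (1,4) → (2,4) → (3,4) → (4,4) → (4,3).

yes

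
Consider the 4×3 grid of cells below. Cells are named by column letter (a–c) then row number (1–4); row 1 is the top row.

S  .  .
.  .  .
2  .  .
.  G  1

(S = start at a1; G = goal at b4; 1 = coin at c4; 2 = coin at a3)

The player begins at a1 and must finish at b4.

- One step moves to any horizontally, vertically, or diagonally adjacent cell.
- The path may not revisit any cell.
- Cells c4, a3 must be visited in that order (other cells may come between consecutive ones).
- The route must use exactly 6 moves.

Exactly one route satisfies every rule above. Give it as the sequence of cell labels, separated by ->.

a1 -> b2 -> c3 -> c4 -> b3 -> a3 -> b4

The waypoints must appear in the order c4, a3, with no cell reused.
Route from a1: 2× down-right (reaching c3), down to c4, up-left to b3, left to a3, down-right to b4 — 6 moves in all.
Check: order respected (1 at step 3, 2 at step 5); 6 moves as required.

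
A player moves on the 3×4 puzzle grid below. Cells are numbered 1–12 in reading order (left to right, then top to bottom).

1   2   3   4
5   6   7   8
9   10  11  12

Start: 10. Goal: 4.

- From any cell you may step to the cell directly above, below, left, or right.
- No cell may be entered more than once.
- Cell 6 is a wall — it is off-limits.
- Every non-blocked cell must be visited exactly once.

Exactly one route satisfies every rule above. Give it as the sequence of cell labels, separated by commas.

Need to visit all 11 open cells exactly once, starting at 10 and ending at 4.
Route from 10: left to 9, 2× up (reaching 1), 2× right (reaching 3), 2× down (reaching 11), right to 12, 2× up (reaching 4) — 10 moves in all.
Check: all 11 open cells covered.

10, 9, 5, 1, 2, 3, 7, 11, 12, 8, 4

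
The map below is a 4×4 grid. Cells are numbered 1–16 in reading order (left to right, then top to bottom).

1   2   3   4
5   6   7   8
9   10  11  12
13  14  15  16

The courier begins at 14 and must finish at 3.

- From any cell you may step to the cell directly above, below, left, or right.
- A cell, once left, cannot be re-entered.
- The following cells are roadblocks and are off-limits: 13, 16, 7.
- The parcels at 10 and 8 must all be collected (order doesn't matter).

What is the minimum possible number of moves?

6

Any route passes through 10 and 8 in some order between 14 and 3. Summing Manhattan distances along each leg and taking the cheapest ordering (14 → 10 → 8 → 3) gives a lower bound of 1 + 3 + 2 = 6 moves.
A route of 6 moves achieves this: 14 → 10 → 11 → 12 → 8 → 4 → 3.
Since 6 matches the lower bound, it is optimal.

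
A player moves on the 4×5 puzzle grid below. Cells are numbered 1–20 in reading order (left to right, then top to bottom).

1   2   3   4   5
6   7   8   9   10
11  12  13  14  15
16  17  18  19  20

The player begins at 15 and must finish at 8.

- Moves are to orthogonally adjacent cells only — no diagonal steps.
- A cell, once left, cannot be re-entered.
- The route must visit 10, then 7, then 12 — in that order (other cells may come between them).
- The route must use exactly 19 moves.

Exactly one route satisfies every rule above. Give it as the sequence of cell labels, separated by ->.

The waypoints must appear in the order 10, 7, 12, with no cell reused.
Route from 15: down 1 to 20, left 1 to 19, up 2 to 9, right 1 to 10, up 1 to 5, left 4 to 1, down 1 to 6, right 1 to 7, down 1 to 12, left 1 to 11, down 1 to 16, right 2 to 18, up 2 to 8 — 19 moves in all.
Check: order respected (10 at step 5, 7 at step 12, 12 at step 13); 19 moves as required.

15 -> 20 -> 19 -> 14 -> 9 -> 10 -> 5 -> 4 -> 3 -> 2 -> 1 -> 6 -> 7 -> 12 -> 11 -> 16 -> 17 -> 18 -> 13 -> 8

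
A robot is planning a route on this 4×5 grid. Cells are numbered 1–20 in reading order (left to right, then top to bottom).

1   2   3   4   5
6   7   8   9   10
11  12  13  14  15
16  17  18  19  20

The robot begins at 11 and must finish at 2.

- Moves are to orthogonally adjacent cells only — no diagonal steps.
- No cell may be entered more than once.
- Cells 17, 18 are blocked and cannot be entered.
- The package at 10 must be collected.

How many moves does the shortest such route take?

Any route passes through 10 somewhere between 11 and 2. Summing Manhattan distances along the two legs (11 → 10 → 2) gives a lower bound of 5 + 4 = 9 moves.
A route of 9 moves achieves this: 11 → 6 → 7 → 8 → 9 → 10 → 5 → 4 → 3 → 2.
Since 9 matches the lower bound, it is optimal.

9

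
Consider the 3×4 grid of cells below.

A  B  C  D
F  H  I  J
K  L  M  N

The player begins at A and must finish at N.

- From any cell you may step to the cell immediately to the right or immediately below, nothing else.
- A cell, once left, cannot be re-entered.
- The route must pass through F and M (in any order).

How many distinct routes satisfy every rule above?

3

A right/down-only route from A to N makes exactly 2 down-moves and 3 right-moves in some order.
With no other constraints that would be C(5,2) = 10 routes.
A monotone route can only reach the required cells in the order F, M, so split there and multiply the segment counts: A→F: 1; F→M: 3; M→N: 1; product = 3.
That gives 3 routes.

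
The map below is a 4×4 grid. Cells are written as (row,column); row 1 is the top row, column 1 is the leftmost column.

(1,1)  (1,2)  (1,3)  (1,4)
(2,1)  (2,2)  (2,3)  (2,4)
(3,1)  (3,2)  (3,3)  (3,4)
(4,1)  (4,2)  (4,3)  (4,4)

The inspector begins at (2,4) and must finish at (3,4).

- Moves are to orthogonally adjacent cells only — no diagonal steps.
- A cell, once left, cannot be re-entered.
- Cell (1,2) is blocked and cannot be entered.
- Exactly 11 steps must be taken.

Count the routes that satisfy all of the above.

11

Need simple routes of exactly 11 moves from (2,4) to (3,4) (Manhattan distance 1, so 5 moves are spent on a detour and 5 undoing it).
Branch systematically from the start, pruning whenever the remaining move budget drops below the Manhattan distance to (3,4) or differs from it in parity. Grouping the completions by first move — via (1,4): 9; via (2,3): 2 (no valid completion starts via (3,4)) — and summing: 9 + 2 = 11.
That gives 11 routes.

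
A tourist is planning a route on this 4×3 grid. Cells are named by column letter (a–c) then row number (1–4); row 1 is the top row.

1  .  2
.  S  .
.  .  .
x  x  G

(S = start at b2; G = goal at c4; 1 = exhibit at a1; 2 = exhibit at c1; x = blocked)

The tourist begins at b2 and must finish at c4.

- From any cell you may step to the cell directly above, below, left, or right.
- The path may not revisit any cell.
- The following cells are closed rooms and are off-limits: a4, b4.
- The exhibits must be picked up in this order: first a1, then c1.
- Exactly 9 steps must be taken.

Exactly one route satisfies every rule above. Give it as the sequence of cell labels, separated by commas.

b2, b3, a3, a2, a1, b1, c1, c2, c3, c4

The waypoints must appear in the order a1, c1, with no cell reused.
Route from b2: down 1 to b3, left 1 to a3, up 2 to a1, right 2 to c1, down 3 to c4 — 9 moves in all.
Check: order respected (1 at step 4, 2 at step 6); 9 moves as required.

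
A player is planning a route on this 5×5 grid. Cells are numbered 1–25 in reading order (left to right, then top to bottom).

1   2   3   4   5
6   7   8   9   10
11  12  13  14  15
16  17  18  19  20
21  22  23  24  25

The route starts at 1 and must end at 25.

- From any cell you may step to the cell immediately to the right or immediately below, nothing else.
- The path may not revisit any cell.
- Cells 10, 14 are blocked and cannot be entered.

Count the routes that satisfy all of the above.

35

A right/down-only route from 1 to 25 makes exactly 4 down-moves and 4 right-moves in some order.
With no other constraints that would be C(8,4) = 70 routes.
Subtract routes through each blocked cell (inclusion–exclusion for overlaps): − through 10: 5 − through 14: 30 → 35.
That gives 35 routes.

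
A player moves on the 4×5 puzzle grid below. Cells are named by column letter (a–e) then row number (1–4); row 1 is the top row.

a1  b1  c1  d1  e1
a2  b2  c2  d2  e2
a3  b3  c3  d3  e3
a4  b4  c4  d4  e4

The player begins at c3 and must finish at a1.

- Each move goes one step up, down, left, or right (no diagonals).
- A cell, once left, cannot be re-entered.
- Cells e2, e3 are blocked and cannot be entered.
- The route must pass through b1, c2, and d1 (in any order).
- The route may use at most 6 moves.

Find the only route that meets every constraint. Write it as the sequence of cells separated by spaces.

The budget equals the shortest possible length, so every move has to be on a shortest route through the required cells.
Route from c3: up 1 to c2, right 1 to d2, up 1 to d1, left 3 to a1 — 6 moves in all.
Check: all required cells visited; 6 ≤ 6 moves.

c3 c2 d2 d1 c1 b1 a1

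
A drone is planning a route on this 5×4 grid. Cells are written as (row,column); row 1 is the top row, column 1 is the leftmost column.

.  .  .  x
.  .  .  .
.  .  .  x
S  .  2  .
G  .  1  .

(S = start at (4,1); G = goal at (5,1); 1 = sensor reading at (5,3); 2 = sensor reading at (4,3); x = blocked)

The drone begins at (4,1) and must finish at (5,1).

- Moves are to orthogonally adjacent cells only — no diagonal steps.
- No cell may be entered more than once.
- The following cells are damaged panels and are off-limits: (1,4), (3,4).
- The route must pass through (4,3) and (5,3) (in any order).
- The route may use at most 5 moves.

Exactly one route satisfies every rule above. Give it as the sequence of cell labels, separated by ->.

The budget equals the shortest possible length, so every move has to be on a shortest route through the required cells.
Route from (4,1): right 2 to (4,3), down 1 to (5,3), left 2 to (5,1) — 5 moves in all.
Check: all required cells visited; 5 ≤ 5 moves.

(4,1) -> (4,2) -> (4,3) -> (5,3) -> (5,2) -> (5,1)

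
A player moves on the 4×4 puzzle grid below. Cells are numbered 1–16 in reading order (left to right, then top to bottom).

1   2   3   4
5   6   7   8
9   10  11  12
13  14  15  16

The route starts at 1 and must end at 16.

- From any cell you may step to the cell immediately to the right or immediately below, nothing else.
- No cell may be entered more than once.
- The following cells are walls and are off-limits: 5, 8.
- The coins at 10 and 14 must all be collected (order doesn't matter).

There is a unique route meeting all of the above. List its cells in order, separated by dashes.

1 - 2 - 6 - 10 - 14 - 15 - 16

Moves only go right or down, so the column and row indices never decrease.
Route from 1: right to 2, 3× down (reaching 14), 2× right (reaching 16) — 6 moves in all.
Check: all required cells visited.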